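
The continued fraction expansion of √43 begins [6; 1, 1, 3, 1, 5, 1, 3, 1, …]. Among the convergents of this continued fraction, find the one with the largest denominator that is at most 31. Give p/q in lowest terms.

List convergents until the denominator exceeds the bound:
a_0 = 6: 6/1  (≤ bound)
a_1 = 1: 7/1  (≤ bound)
a_2 = 1: 13/2  (≤ bound)
a_3 = 3: 46/7  (≤ bound)
a_4 = 1: 59/9  (≤ bound)
a_5 = 5: 341/52  (> 31, stop)

59/9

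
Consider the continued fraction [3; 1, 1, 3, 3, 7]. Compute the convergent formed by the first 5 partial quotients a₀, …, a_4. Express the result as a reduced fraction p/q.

82/23

Start with 3.
3 + 1/(3/1) = 3 + 1/3 = 10/3
1 + 1/(10/3) = 1 + 3/10 = 13/10
1 + 1/(13/10) = 1 + 10/13 = 23/13
3 + 1/(23/13) = 3 + 13/23 = 82/23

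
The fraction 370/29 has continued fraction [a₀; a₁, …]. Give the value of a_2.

3

Apply division with remainder until the remainder is 0:
⌊370/29⌋ = 12, remainder 22
⌊29/22⌋ = 1, remainder 7
⌊22/7⌋ = 3, remainder 1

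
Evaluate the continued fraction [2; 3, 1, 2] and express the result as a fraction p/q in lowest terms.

25/11

a_0 = 2: 2/1
a_1 = 3: 7/3
a_2 = 1: 9/4
a_3 = 2: 25/11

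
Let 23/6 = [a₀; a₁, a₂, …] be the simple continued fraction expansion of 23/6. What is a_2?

5

Apply division with remainder until the remainder is 0:
23 ÷ 6 → quotient 3, remainder 5
6 ÷ 5 → quotient 1, remainder 1
5 ÷ 1 → quotient 5, remainder 0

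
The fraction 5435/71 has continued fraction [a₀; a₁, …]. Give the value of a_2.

1

5435 ÷ 71 → quotient 76, remainder 39
71 ÷ 39 → quotient 1, remainder 32
39 ÷ 32 → quotient 1, remainder 7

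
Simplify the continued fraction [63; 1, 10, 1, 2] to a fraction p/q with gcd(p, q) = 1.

2237/35

Start with 2.
1 + 1/(2/1) = 1 + 1/2 = 3/2
10 + 1/(3/2) = 10 + 2/3 = 32/3
1 + 1/(32/3) = 1 + 3/32 = 35/32
63 + 1/(35/32) = 63 + 32/35 = 2237/35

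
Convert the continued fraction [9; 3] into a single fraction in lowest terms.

28/3

Build up convergents one term at a time:
a_0 = 9: 9/1
a_1 = 3: 28/3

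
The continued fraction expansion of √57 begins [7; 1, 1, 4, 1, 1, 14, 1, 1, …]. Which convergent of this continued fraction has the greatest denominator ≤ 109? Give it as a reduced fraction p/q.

a_0 = 7: 7/1  (≤ bound)
a_1 = 1: 8/1  (≤ bound)
a_2 = 1: 15/2  (≤ bound)
a_3 = 4: 68/9  (≤ bound)
a_4 = 1: 83/11  (≤ bound)
a_5 = 1: 151/20  (≤ bound)
a_6 = 14: 2197/291  (> 109, stop)

151/20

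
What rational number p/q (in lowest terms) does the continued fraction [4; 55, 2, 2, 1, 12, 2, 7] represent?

308228/76711

Start with 7.
2 + 1/(7/1) = 2 + 1/7 = 15/7
12 + 1/(15/7) = 12 + 7/15 = 187/15
1 + 1/(187/15) = 1 + 15/187 = 202/187
2 + 1/(202/187) = 2 + 187/202 = 591/202
2 + 1/(591/202) = 2 + 202/591 = 1384/591
55 + 1/(1384/591) = 55 + 591/1384 = 76711/1384
4 + 1/(76711/1384) = 4 + 1384/76711 = 308228/76711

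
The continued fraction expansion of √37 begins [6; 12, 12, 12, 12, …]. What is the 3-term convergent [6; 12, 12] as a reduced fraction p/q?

882/145

a_0 = 6: 6/1
a_1 = 12: 73/12
a_2 = 12: 882/145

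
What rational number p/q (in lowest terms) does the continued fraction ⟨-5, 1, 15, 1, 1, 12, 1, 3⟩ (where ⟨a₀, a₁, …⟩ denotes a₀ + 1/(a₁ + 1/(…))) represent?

Compute successive convergents:
a_0 = -5: -5/1
a_1 = 1: -4/1
a_2 = 15: -65/16
a_3 = 1: -69/17
a_4 = 1: -134/33
a_5 = 12: -1677/413
a_6 = 1: -1811/446
a_7 = 3: -7110/1751

-7110/1751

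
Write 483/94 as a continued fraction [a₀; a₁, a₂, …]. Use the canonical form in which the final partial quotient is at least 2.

483 = 5·94 + 13, so a_0 = 5
94 = 7·13 + 3, so a_1 = 7
13 = 4·3 + 1, so a_2 = 4
3 = 3·1 + 0, so a_3 = 3

[5; 7, 4, 3]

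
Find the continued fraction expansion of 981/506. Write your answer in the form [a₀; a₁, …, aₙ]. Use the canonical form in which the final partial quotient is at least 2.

Run the Euclidean algorithm, recording each quotient:
⌊981/506⌋ = 1, remainder 475
⌊506/475⌋ = 1, remainder 31
⌊475/31⌋ = 15, remainder 10
⌊31/10⌋ = 3, remainder 1
⌊10/1⌋ = 10, remainder 0

[1; 1, 15, 3, 10]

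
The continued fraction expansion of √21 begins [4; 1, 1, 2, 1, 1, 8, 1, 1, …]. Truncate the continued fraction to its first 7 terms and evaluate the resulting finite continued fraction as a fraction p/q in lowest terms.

Start with 8.
1 + 1/(8/1) = 1 + 1/8 = 9/8
1 + 1/(9/8) = 1 + 8/9 = 17/9
2 + 1/(17/9) = 2 + 9/17 = 43/17
1 + 1/(43/17) = 1 + 17/43 = 60/43
1 + 1/(60/43) = 1 + 43/60 = 103/60
4 + 1/(103/60) = 4 + 60/103 = 472/103

472/103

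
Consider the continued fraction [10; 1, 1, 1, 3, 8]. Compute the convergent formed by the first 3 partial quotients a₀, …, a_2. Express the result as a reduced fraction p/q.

21/2

Start with 1.
1 + 1/(1/1) = 1 + 1/1 = 2/1
10 + 1/(2/1) = 10 + 1/2 = 21/2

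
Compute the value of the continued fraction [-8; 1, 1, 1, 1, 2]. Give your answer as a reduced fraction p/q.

-96/13

Start with 2.
1 + 1/(2/1) = 1 + 1/2 = 3/2
1 + 1/(3/2) = 1 + 2/3 = 5/3
1 + 1/(5/3) = 1 + 3/5 = 8/5
1 + 1/(8/5) = 1 + 5/8 = 13/8
-8 + 1/(13/8) = -8 + 8/13 = -96/13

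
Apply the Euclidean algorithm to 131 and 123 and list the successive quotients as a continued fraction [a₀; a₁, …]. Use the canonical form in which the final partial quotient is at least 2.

[1; 15, 2, 1, 2]

131 ÷ 123 → quotient 1, remainder 8
123 ÷ 8 → quotient 15, remainder 3
8 ÷ 3 → quotient 2, remainder 2
3 ÷ 2 → quotient 1, remainder 1
2 ÷ 1 → quotient 2, remainder 0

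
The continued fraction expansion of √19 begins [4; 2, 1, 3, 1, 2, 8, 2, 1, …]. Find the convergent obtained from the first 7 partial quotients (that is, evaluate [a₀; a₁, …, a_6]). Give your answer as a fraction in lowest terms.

Start with 8.
2 + 1/(8/1) = 2 + 1/8 = 17/8
1 + 1/(17/8) = 1 + 8/17 = 25/17
3 + 1/(25/17) = 3 + 17/25 = 92/25
1 + 1/(92/25) = 1 + 25/92 = 117/92
2 + 1/(117/92) = 2 + 92/117 = 326/117
4 + 1/(326/117) = 4 + 117/326 = 1421/326

1421/326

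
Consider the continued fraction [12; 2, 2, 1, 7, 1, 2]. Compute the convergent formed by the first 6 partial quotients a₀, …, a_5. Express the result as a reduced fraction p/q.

Use the convergent recurrence hₖ = aₖ·hₖ₋₁ + hₖ₋₂ (and likewise for the denominators kₖ):
a_0 = 12: 12/1
a_1 = 2: 25/2
a_2 = 2: 62/5
a_3 = 1: 87/7
a_4 = 7: 671/54
a_5 = 1: 758/61

758/61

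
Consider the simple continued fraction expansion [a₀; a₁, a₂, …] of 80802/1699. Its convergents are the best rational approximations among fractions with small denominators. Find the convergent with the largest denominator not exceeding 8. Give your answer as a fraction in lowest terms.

333/7

List convergents until the denominator exceeds the bound:
a_0 = 47: 47/1  (≤ bound)
a_1 = 1: 48/1  (≤ bound)
a_2 = 1: 95/2  (≤ bound)
a_3 = 3: 333/7  (≤ bound)
a_4 = 1: 428/9  (> 8, stop)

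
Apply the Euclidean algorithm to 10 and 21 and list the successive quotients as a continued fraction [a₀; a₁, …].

⌊10/21⌋ = 0, remainder 10
⌊21/10⌋ = 2, remainder 1
⌊10/1⌋ = 10, remainder 0

[0; 2, 10]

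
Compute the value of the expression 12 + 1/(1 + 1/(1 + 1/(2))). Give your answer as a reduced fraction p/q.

63/5

Start with 2.
1 + 1/(2/1) = 1 + 1/2 = 3/2
1 + 1/(3/2) = 1 + 2/3 = 5/3
12 + 1/(5/3) = 12 + 3/5 = 63/5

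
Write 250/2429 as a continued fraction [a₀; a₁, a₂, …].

Apply division with remainder until the remainder is 0:
⌊250/2429⌋ = 0, remainder 250
⌊2429/250⌋ = 9, remainder 179
⌊250/179⌋ = 1, remainder 71
⌊179/71⌋ = 2, remainder 37
⌊71/37⌋ = 1, remainder 34
⌊37/34⌋ = 1, remainder 3
⌊34/3⌋ = 11, remainder 1
⌊3/1⌋ = 3, remainder 0

[0; 9, 1, 2, 1, 1, 11, 3]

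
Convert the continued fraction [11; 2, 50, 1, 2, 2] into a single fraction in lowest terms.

8242/717

a_0 = 11: 11/1
a_1 = 2: 23/2
a_2 = 50: 1161/101
a_3 = 1: 1184/103
a_4 = 2: 3529/307
a_5 = 2: 8242/717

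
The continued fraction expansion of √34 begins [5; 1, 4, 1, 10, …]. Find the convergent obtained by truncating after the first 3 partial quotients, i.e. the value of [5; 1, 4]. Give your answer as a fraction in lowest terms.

29/5

Compute successive convergents:
a_0 = 5: 5/1
a_1 = 1: 6/1
a_2 = 4: 29/5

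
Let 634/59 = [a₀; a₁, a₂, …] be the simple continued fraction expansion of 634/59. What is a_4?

14

634 ÷ 59 → quotient 10, remainder 44
59 ÷ 44 → quotient 1, remainder 15
44 ÷ 15 → quotient 2, remainder 14
15 ÷ 14 → quotient 1, remainder 1
14 ÷ 1 → quotient 14, remainder 0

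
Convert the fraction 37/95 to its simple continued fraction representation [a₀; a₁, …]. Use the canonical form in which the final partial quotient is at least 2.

[0; 2, 1, 1, 3, 5]

37 ÷ 95 → quotient 0, remainder 37
95 ÷ 37 → quotient 2, remainder 21
37 ÷ 21 → quotient 1, remainder 16
21 ÷ 16 → quotient 1, remainder 5
16 ÷ 5 → quotient 3, remainder 1
5 ÷ 1 → quotient 5, remainder 0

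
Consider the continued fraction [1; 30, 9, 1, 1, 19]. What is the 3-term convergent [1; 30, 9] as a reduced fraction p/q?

Starting at the tail and folding back:
Start with 9.
30 + 1/(9/1) = 30 + 1/9 = 271/9
1 + 1/(271/9) = 1 + 9/271 = 280/271

280/271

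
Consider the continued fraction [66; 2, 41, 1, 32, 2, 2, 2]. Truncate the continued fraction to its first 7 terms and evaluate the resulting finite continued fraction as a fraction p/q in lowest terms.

Use the convergent recurrence hₖ = aₖ·hₖ₋₁ + hₖ₋₂ (and likewise for the denominators kₖ):
a_0 = 66: 66/1
a_1 = 2: 133/2
a_2 = 41: 5519/83
a_3 = 1: 5652/85
a_4 = 32: 186383/2803
a_5 = 2: 378418/5691
a_6 = 2: 943219/14185

943219/14185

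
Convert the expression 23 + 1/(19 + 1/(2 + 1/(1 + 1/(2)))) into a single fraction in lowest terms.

3573/155

Work from the innermost term outward:
Start with 2.
1 + 1/(2/1) = 1 + 1/2 = 3/2
2 + 1/(3/2) = 2 + 2/3 = 8/3
19 + 1/(8/3) = 19 + 3/8 = 155/8
23 + 1/(155/8) = 23 + 8/155 = 3573/155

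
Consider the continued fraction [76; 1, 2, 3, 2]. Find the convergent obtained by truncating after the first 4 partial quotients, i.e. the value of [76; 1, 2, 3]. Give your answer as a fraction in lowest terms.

767/10

Use the convergent recurrence hₖ = aₖ·hₖ₋₁ + hₖ₋₂ (and likewise for the denominators kₖ):
a_0 = 76: 76/1
a_1 = 1: 77/1
a_2 = 2: 230/3
a_3 = 3: 767/10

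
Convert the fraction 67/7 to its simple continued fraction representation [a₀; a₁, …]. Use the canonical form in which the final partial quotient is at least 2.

67 = 9·7 + 4, so a_0 = 9
7 = 1·4 + 3, so a_1 = 1
4 = 1·3 + 1, so a_2 = 1
3 = 3·1 + 0, so a_3 = 3

[9; 1, 1, 3]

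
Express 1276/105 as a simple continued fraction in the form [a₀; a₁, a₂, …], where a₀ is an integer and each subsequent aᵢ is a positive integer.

[12; 6, 1, 1, 3, 2]

Run the Euclidean algorithm, recording each quotient:
⌊1276/105⌋ = 12, remainder 16
⌊105/16⌋ = 6, remainder 9
⌊16/9⌋ = 1, remainder 7
⌊9/7⌋ = 1, remainder 2
⌊7/2⌋ = 3, remainder 1
⌊2/1⌋ = 2, remainder 0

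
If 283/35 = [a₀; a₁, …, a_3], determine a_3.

283 = 8·35 + 3, so a_0 = 8
35 = 11·3 + 2, so a_1 = 11
3 = 1·2 + 1, so a_2 = 1
2 = 2·1 + 0, so a_3 = 2

2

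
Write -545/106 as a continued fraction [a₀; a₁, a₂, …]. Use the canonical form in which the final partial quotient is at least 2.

[-6; 1, 6, 15]

-545 ÷ 106 → quotient -6, remainder 91
106 ÷ 91 → quotient 1, remainder 15
91 ÷ 15 → quotient 6, remainder 1
15 ÷ 1 → quotient 15, remainder 0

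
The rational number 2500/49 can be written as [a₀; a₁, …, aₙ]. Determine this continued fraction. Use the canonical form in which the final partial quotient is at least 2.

2500 = 51·49 + 1, so a_0 = 51
49 = 49·1 + 0, so a_1 = 49

[51; 49]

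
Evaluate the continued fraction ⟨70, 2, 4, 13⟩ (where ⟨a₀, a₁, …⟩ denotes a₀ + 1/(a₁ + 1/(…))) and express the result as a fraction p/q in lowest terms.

Collapse the nested fraction from the inside out:
Start with 13.
4 + 1/(13/1) = 4 + 1/13 = 53/13
2 + 1/(53/13) = 2 + 13/53 = 119/53
70 + 1/(119/53) = 70 + 53/119 = 8383/119

8383/119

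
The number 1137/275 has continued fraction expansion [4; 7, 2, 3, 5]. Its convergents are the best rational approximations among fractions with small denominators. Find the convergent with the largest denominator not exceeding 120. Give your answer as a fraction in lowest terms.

a_0 = 4: 4/1  (≤ bound)
a_1 = 7: 29/7  (≤ bound)
a_2 = 2: 62/15  (≤ bound)
a_3 = 3: 215/52  (≤ bound)
a_4 = 5: 1137/275  (> 120, stop)

215/52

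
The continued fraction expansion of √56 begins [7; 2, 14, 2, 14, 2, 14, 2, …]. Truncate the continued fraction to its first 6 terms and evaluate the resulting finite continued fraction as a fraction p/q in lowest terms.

a_0 = 7: 7/1
a_1 = 2: 15/2
a_2 = 14: 217/29
a_3 = 2: 449/60
a_4 = 14: 6503/869
a_5 = 2: 13455/1798

13455/1798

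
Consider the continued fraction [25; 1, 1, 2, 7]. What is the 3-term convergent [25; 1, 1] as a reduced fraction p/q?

51/2

Starting at the tail and folding back:
Start with 1.
1 + 1/(1/1) = 1 + 1/1 = 2/1
25 + 1/(2/1) = 25 + 1/2 = 51/2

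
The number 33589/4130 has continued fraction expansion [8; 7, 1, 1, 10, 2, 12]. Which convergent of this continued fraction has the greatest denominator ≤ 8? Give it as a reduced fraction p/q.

65/8

List convergents until the denominator exceeds the bound:
a_0 = 8: 8/1  (≤ bound)
a_1 = 7: 57/7  (≤ bound)
a_2 = 1: 65/8  (≤ bound)
a_3 = 1: 122/15  (> 8, stop)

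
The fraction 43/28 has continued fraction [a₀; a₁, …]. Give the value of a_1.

Repeatedly divide and take the remainder:
⌊43/28⌋ = 1, remainder 15
⌊28/15⌋ = 1, remainder 13

1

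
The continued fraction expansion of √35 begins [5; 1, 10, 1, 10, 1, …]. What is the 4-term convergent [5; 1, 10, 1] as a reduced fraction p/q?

Starting at the tail and folding back:
Start with 1.
10 + 1/(1/1) = 10 + 1/1 = 11/1
1 + 1/(11/1) = 1 + 1/11 = 12/11
5 + 1/(12/11) = 5 + 11/12 = 71/12

71/12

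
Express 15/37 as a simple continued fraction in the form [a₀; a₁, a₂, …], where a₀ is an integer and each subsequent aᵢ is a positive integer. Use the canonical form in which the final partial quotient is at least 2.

[0; 2, 2, 7]

⌊15/37⌋ = 0, remainder 15
⌊37/15⌋ = 2, remainder 7
⌊15/7⌋ = 2, remainder 1
⌊7/1⌋ = 7, remainder 0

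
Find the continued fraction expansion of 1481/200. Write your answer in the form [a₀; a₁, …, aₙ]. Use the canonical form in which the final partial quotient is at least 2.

[7; 2, 2, 7, 1, 1, 2]

1481 ÷ 200 → quotient 7, remainder 81
200 ÷ 81 → quotient 2, remainder 38
81 ÷ 38 → quotient 2, remainder 5
38 ÷ 5 → quotient 7, remainder 3
5 ÷ 3 → quotient 1, remainder 2
3 ÷ 2 → quotient 1, remainder 1
2 ÷ 1 → quotient 2, remainder 0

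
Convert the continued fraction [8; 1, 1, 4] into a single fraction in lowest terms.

a_0 = 8: 8/1
a_1 = 1: 9/1
a_2 = 1: 17/2
a_3 = 4: 77/9

77/9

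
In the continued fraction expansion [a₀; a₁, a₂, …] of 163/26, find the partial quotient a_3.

2

163 = 6·26 + 7, so a_0 = 6
26 = 3·7 + 5, so a_1 = 3
7 = 1·5 + 2, so a_2 = 1
5 = 2·2 + 1, so a_3 = 2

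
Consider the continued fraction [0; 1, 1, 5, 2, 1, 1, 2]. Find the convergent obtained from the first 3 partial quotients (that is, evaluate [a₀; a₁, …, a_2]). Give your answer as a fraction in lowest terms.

1/2

Starting at the tail and folding back:
Start with 1.
1 + 1/(1/1) = 1 + 1/1 = 2/1
0 + 1/(2/1) = 0 + 1/2 = 1/2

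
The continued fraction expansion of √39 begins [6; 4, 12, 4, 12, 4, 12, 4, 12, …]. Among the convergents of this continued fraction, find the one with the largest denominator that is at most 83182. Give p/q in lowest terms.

62425/9996

a_0 = 6: 6/1  (≤ bound)
a_1 = 4: 25/4  (≤ bound)
a_2 = 12: 306/49  (≤ bound)
a_3 = 4: 1249/200  (≤ bound)
a_4 = 12: 15294/2449  (≤ bound)
a_5 = 4: 62425/9996  (≤ bound)
a_6 = 12: 764394/122401  (> 83182, stop)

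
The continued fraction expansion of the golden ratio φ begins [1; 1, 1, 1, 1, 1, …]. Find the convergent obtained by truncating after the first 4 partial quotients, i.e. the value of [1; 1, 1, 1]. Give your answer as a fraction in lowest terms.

a_0 = 1: 1/1
a_1 = 1: 2/1
a_2 = 1: 3/2
a_3 = 1: 5/3

5/3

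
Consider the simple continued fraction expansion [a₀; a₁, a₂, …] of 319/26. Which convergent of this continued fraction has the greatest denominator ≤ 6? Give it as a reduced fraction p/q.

List convergents until the denominator exceeds the bound:
a_0 = 12: 12/1  (≤ bound)
a_1 = 3: 37/3  (≤ bound)
a_2 = 1: 49/4  (≤ bound)
a_3 = 2: 135/11  (> 6, stop)

49/4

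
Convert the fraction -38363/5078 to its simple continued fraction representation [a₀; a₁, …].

[-8; 2, 4, 15, 37]

-38363 = -8·5078 + 2261, so a_0 = -8
5078 = 2·2261 + 556, so a_1 = 2
2261 = 4·556 + 37, so a_2 = 4
556 = 15·37 + 1, so a_3 = 15
37 = 37·1 + 0, so a_4 = 37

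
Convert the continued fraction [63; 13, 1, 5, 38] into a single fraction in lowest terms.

Start with 38.
5 + 1/(38/1) = 5 + 1/38 = 191/38
1 + 1/(191/38) = 1 + 38/191 = 229/191
13 + 1/(229/191) = 13 + 191/229 = 3168/229
63 + 1/(3168/229) = 63 + 229/3168 = 199813/3168

199813/3168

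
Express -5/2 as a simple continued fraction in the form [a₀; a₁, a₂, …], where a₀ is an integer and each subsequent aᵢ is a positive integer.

[-3; 2]

⌊-5/2⌋ = -3, remainder 1
⌊2/1⌋ = 2, remainder 0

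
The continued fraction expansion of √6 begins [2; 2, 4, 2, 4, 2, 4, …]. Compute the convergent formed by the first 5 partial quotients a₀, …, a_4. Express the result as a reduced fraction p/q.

a_0 = 2: 2/1
a_1 = 2: 5/2
a_2 = 4: 22/9
a_3 = 2: 49/20
a_4 = 4: 218/89

218/89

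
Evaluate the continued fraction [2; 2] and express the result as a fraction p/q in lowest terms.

Build up convergents one term at a time:
a_0 = 2: 2/1
a_1 = 2: 5/2

5/2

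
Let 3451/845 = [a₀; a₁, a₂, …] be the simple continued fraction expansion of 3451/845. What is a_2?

1

3451 ÷ 845 → quotient 4, remainder 71
845 ÷ 71 → quotient 11, remainder 64
71 ÷ 64 → quotient 1, remainder 7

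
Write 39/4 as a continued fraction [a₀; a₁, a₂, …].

39 = 9·4 + 3, so a_0 = 9
4 = 1·3 + 1, so a_1 = 1
3 = 3·1 + 0, so a_2 = 3

[9; 1, 3]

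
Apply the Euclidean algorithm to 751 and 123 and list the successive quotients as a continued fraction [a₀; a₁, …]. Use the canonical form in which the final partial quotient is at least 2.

[6; 9, 2, 6]

Apply division with remainder until the remainder is 0:
751 = 6·123 + 13, so a_0 = 6
123 = 9·13 + 6, so a_1 = 9
13 = 2·6 + 1, so a_2 = 2
6 = 6·1 + 0, so a_3 = 6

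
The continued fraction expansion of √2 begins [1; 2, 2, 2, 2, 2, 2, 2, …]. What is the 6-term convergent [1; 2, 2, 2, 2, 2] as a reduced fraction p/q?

99/70

a_0 = 1: 1/1
a_1 = 2: 3/2
a_2 = 2: 7/5
a_3 = 2: 17/12
a_4 = 2: 41/29
a_5 = 2: 99/70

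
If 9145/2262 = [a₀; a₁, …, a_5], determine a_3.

7

Apply division with remainder until the remainder is 0:
9145 = 4·2262 + 97, so a_0 = 4
2262 = 23·97 + 31, so a_1 = 23
97 = 3·31 + 4, so a_2 = 3
31 = 7·4 + 3, so a_3 = 7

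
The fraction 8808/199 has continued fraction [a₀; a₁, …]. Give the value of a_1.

3

8808 ÷ 199 → quotient 44, remainder 52
199 ÷ 52 → quotient 3, remainder 43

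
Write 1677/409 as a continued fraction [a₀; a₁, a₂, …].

[4; 9, 1, 40]

1677 = 4·409 + 41, so a_0 = 4
409 = 9·41 + 40, so a_1 = 9
41 = 1·40 + 1, so a_2 = 1
40 = 40·1 + 0, so a_3 = 40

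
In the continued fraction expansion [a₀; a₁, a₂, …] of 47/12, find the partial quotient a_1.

47 = 3·12 + 11, so a_0 = 3
12 = 1·11 + 1, so a_1 = 1

1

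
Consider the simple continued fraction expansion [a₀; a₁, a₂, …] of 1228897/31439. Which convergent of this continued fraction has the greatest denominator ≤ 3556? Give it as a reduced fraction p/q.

36743/940

a_0 = 39: 39/1  (≤ bound)
a_1 = 11: 430/11  (≤ bound)
a_2 = 3: 1329/34  (≤ bound)
a_3 = 13: 17707/453  (≤ bound)
a_4 = 2: 36743/940  (≤ bound)
a_5 = 10: 385137/9853  (> 3556, stop)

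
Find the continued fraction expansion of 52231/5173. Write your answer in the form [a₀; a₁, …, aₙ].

Apply division with remainder until the remainder is 0:
52231 = 10·5173 + 501, so a_0 = 10
5173 = 10·501 + 163, so a_1 = 10
501 = 3·163 + 12, so a_2 = 3
163 = 13·12 + 7, so a_3 = 13
12 = 1·7 + 5, so a_4 = 1
7 = 1·5 + 2, so a_5 = 1
5 = 2·2 + 1, so a_6 = 2
2 = 2·1 + 0, so a_7 = 2

[10; 10, 3, 13, 1, 1, 2, 2]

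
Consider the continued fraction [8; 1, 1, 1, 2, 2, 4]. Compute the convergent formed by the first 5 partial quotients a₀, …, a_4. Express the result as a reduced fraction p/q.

Collapse the nested fraction from the inside out:
Start with 2.
1 + 1/(2/1) = 1 + 1/2 = 3/2
1 + 1/(3/2) = 1 + 2/3 = 5/3
1 + 1/(5/3) = 1 + 3/5 = 8/5
8 + 1/(8/5) = 8 + 5/8 = 69/8

69/8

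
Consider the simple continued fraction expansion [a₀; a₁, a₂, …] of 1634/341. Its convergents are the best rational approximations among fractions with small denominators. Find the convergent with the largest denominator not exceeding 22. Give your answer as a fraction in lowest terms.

24/5

a_0 = 4: 4/1  (≤ bound)
a_1 = 1: 5/1  (≤ bound)
a_2 = 3: 19/4  (≤ bound)
a_3 = 1: 24/5  (≤ bound)
a_4 = 4: 115/24  (> 22, stop)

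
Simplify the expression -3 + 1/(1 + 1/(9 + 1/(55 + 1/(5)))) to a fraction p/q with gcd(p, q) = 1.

-5806/2765

a_0 = -3: -3/1
a_1 = 1: -2/1
a_2 = 9: -21/10
a_3 = 55: -1157/551
a_4 = 5: -5806/2765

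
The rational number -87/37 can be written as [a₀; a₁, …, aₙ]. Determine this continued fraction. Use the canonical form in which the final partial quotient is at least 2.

[-3; 1, 1, 1, 5, 2]

Apply division with remainder until the remainder is 0:
-87 ÷ 37 → quotient -3, remainder 24
37 ÷ 24 → quotient 1, remainder 13
24 ÷ 13 → quotient 1, remainder 11
13 ÷ 11 → quotient 1, remainder 2
11 ÷ 2 → quotient 5, remainder 1
2 ÷ 1 → quotient 2, remainder 0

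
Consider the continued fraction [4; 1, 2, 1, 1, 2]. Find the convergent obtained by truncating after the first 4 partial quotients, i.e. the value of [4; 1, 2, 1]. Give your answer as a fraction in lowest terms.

Compute successive convergents:
a_0 = 4: 4/1
a_1 = 1: 5/1
a_2 = 2: 14/3
a_3 = 1: 19/4

19/4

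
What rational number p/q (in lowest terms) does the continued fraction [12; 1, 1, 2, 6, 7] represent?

Starting at the tail and folding back:
Start with 7.
6 + 1/(7/1) = 6 + 1/7 = 43/7
2 + 1/(43/7) = 2 + 7/43 = 93/43
1 + 1/(93/43) = 1 + 43/93 = 136/93
1 + 1/(136/93) = 1 + 93/136 = 229/136
12 + 1/(229/136) = 12 + 136/229 = 2884/229

2884/229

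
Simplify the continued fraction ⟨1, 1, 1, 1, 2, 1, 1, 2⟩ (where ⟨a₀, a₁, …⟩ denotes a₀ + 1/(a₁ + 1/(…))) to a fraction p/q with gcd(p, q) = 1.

80/49

Use the convergent recurrence hₖ = aₖ·hₖ₋₁ + hₖ₋₂ (and likewise for the denominators kₖ):
a_0 = 1: 1/1
a_1 = 1: 2/1
a_2 = 1: 3/2
a_3 = 1: 5/3
a_4 = 2: 13/8
a_5 = 1: 18/11
a_6 = 1: 31/19
a_7 = 2: 80/49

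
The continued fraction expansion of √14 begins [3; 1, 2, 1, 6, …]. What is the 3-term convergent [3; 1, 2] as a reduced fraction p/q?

Start with 2.
1 + 1/(2/1) = 1 + 1/2 = 3/2
3 + 1/(3/2) = 3 + 2/3 = 11/3

11/3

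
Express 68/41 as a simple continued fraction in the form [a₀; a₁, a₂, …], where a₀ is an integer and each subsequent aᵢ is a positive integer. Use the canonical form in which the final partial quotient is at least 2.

Repeatedly divide and take the remainder:
68 ÷ 41 → quotient 1, remainder 27
41 ÷ 27 → quotient 1, remainder 14
27 ÷ 14 → quotient 1, remainder 13
14 ÷ 13 → quotient 1, remainder 1
13 ÷ 1 → quotient 13, remainder 0

[1; 1, 1, 1, 13]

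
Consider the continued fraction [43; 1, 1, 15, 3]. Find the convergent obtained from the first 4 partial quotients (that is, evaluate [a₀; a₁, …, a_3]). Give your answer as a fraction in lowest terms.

Start with 15.
1 + 1/(15/1) = 1 + 1/15 = 16/15
1 + 1/(16/15) = 1 + 15/16 = 31/16
43 + 1/(31/16) = 43 + 16/31 = 1349/31

1349/31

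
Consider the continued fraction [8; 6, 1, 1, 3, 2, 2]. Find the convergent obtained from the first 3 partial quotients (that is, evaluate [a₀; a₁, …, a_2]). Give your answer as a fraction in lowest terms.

57/7

Compute successive convergents:
a_0 = 8: 8/1
a_1 = 6: 49/6
a_2 = 1: 57/7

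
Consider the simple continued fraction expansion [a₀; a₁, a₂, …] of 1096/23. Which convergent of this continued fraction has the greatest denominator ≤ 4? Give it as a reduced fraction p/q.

143/3

a_0 = 47: 47/1  (≤ bound)
a_1 = 1: 48/1  (≤ bound)
a_2 = 1: 95/2  (≤ bound)
a_3 = 1: 143/3  (≤ bound)
a_4 = 7: 1096/23  (> 4, stop)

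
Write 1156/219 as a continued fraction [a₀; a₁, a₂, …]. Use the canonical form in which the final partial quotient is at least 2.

1156 = 5·219 + 61, so a_0 = 5
219 = 3·61 + 36, so a_1 = 3
61 = 1·36 + 25, so a_2 = 1
36 = 1·25 + 11, so a_3 = 1
25 = 2·11 + 3, so a_4 = 2
11 = 3·3 + 2, so a_5 = 3
3 = 1·2 + 1, so a_6 = 1
2 = 2·1 + 0, so a_7 = 2

[5; 3, 1, 1, 2, 3, 1, 2]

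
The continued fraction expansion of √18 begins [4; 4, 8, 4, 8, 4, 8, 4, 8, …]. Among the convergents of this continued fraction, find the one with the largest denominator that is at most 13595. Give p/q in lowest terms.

19601/4620

a_0 = 4: 4/1  (≤ bound)
a_1 = 4: 17/4  (≤ bound)
a_2 = 8: 140/33  (≤ bound)
a_3 = 4: 577/136  (≤ bound)
a_4 = 8: 4756/1121  (≤ bound)
a_5 = 4: 19601/4620  (≤ bound)
a_6 = 8: 161564/38081  (> 13595, stop)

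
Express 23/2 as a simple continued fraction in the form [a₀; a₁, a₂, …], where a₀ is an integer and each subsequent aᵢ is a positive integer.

⌊23/2⌋ = 11, remainder 1
⌊2/1⌋ = 2, remainder 0

[11; 2]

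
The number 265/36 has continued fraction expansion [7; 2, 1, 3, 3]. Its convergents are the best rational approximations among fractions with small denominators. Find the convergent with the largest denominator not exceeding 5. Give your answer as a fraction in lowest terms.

22/3

a_0 = 7: 7/1  (≤ bound)
a_1 = 2: 15/2  (≤ bound)
a_2 = 1: 22/3  (≤ bound)
a_3 = 3: 81/11  (> 5, stop)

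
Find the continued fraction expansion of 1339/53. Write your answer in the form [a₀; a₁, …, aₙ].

1339 ÷ 53 → quotient 25, remainder 14
53 ÷ 14 → quotient 3, remainder 11
14 ÷ 11 → quotient 1, remainder 3
11 ÷ 3 → quotient 3, remainder 2
3 ÷ 2 → quotient 1, remainder 1
2 ÷ 1 → quotient 2, remainder 0

[25; 3, 1, 3, 1, 2]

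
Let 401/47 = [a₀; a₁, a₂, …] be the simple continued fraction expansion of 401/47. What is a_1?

1

401 = 8·47 + 25, so a_0 = 8
47 = 1·25 + 22, so a_1 = 1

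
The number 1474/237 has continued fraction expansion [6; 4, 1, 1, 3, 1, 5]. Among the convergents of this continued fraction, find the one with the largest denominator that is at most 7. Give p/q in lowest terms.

a_0 = 6: 6/1  (≤ bound)
a_1 = 4: 25/4  (≤ bound)
a_2 = 1: 31/5  (≤ bound)
a_3 = 1: 56/9  (> 7, stop)

31/5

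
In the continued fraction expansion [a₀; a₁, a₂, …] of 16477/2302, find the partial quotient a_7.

16477 = 7·2302 + 363, so a_0 = 7
2302 = 6·363 + 124, so a_1 = 6
363 = 2·124 + 115, so a_2 = 2
124 = 1·115 + 9, so a_3 = 1
115 = 12·9 + 7, so a_4 = 12
9 = 1·7 + 2, so a_5 = 1
7 = 3·2 + 1, so a_6 = 3
2 = 2·1 + 0, so a_7 = 2

2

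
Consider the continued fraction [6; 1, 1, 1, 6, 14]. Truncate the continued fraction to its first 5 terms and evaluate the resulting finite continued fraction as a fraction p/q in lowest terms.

133/20

Use the convergent recurrence hₖ = aₖ·hₖ₋₁ + hₖ₋₂ (and likewise for the denominators kₖ):
a_0 = 6: 6/1
a_1 = 1: 7/1
a_2 = 1: 13/2
a_3 = 1: 20/3
a_4 = 6: 133/20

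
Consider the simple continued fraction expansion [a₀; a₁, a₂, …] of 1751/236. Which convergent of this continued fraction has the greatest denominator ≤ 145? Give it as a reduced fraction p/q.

230/31

a_0 = 7: 7/1  (≤ bound)
a_1 = 2: 15/2  (≤ bound)
a_2 = 2: 37/5  (≤ bound)
a_3 = 1: 52/7  (≤ bound)
a_4 = 1: 89/12  (≤ bound)
a_5 = 1: 141/19  (≤ bound)
a_6 = 1: 230/31  (≤ bound)
a_7 = 7: 1751/236  (> 145, stop)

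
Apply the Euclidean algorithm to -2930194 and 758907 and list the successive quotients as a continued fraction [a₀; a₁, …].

Repeatedly divide and take the remainder:
-2930194 = -4·758907 + 105434, so a_0 = -4
758907 = 7·105434 + 20869, so a_1 = 7
105434 = 5·20869 + 1089, so a_2 = 5
20869 = 19·1089 + 178, so a_3 = 19
1089 = 6·178 + 21, so a_4 = 6
178 = 8·21 + 10, so a_5 = 8
21 = 2·10 + 1, so a_6 = 2
10 = 10·1 + 0, so a_7 = 10

[-4; 7, 5, 19, 6, 8, 2, 10]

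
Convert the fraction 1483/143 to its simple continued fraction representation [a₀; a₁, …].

1483 ÷ 143 → quotient 10, remainder 53
143 ÷ 53 → quotient 2, remainder 37
53 ÷ 37 → quotient 1, remainder 16
37 ÷ 16 → quotient 2, remainder 5
16 ÷ 5 → quotient 3, remainder 1
5 ÷ 1 → quotient 5, remainder 0

[10; 2, 1, 2, 3, 5]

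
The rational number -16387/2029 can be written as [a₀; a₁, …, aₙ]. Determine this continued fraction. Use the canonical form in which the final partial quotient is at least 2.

-16387 = -9·2029 + 1874, so a_0 = -9
2029 = 1·1874 + 155, so a_1 = 1
1874 = 12·155 + 14, so a_2 = 12
155 = 11·14 + 1, so a_3 = 11
14 = 14·1 + 0, so a_4 = 14

[-9; 1, 12, 11, 14]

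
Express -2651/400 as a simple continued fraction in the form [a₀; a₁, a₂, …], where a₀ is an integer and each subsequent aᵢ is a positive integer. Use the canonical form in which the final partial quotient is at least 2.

[-7; 2, 1, 2, 5, 1, 7]

Run the Euclidean algorithm, recording each quotient:
⌊-2651/400⌋ = -7, remainder 149
⌊400/149⌋ = 2, remainder 102
⌊149/102⌋ = 1, remainder 47
⌊102/47⌋ = 2, remainder 8
⌊47/8⌋ = 5, remainder 7
⌊8/7⌋ = 1, remainder 1
⌊7/1⌋ = 7, remainder 0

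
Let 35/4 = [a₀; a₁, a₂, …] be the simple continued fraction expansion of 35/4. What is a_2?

Apply division with remainder until the remainder is 0:
⌊35/4⌋ = 8, remainder 3
⌊4/3⌋ = 1, remainder 1
⌊3/1⌋ = 3, remainder 0

3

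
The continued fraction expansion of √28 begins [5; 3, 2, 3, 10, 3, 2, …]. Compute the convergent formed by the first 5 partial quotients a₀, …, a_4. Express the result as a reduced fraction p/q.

a_0 = 5: 5/1
a_1 = 3: 16/3
a_2 = 2: 37/7
a_3 = 3: 127/24
a_4 = 10: 1307/247

1307/247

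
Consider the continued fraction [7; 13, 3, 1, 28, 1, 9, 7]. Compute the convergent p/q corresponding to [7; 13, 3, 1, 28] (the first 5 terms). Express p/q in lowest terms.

a_0 = 7: 7/1
a_1 = 13: 92/13
a_2 = 3: 283/40
a_3 = 1: 375/53
a_4 = 28: 10783/1524

10783/1524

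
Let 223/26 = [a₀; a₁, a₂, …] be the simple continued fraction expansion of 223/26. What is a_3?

223 = 8·26 + 15, so a_0 = 8
26 = 1·15 + 11, so a_1 = 1
15 = 1·11 + 4, so a_2 = 1
11 = 2·4 + 3, so a_3 = 2

2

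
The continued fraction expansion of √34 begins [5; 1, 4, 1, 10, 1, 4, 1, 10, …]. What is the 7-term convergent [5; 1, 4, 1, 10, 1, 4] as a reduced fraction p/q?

Start with 4.
1 + 1/(4/1) = 1 + 1/4 = 5/4
10 + 1/(5/4) = 10 + 4/5 = 54/5
1 + 1/(54/5) = 1 + 5/54 = 59/54
4 + 1/(59/54) = 4 + 54/59 = 290/59
1 + 1/(290/59) = 1 + 59/290 = 349/290
5 + 1/(349/290) = 5 + 290/349 = 2035/349

2035/349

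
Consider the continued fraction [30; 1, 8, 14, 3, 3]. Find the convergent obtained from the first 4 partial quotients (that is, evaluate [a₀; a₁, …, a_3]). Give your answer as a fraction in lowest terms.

3923/127

Start with 14.
8 + 1/(14/1) = 8 + 1/14 = 113/14
1 + 1/(113/14) = 1 + 14/113 = 127/113
30 + 1/(127/113) = 30 + 113/127 = 3923/127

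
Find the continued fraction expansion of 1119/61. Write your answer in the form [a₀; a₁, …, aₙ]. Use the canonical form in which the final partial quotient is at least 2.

[18; 2, 1, 9, 2]

1119 ÷ 61 → quotient 18, remainder 21
61 ÷ 21 → quotient 2, remainder 19
21 ÷ 19 → quotient 1, remainder 2
19 ÷ 2 → quotient 9, remainder 1
2 ÷ 1 → quotient 2, remainder 0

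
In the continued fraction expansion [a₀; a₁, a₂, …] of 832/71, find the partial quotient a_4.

Run the Euclidean algorithm, recording each quotient:
832 = 11·71 + 51, so a_0 = 11
71 = 1·51 + 20, so a_1 = 1
51 = 2·20 + 11, so a_2 = 2
20 = 1·11 + 9, so a_3 = 1
11 = 1·9 + 2, so a_4 = 1

1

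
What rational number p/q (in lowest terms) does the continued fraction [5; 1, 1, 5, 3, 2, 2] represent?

1092/197

Start with 2.
2 + 1/(2/1) = 2 + 1/2 = 5/2
3 + 1/(5/2) = 3 + 2/5 = 17/5
5 + 1/(17/5) = 5 + 5/17 = 90/17
1 + 1/(90/17) = 1 + 17/90 = 107/90
1 + 1/(107/90) = 1 + 90/107 = 197/107
5 + 1/(197/107) = 5 + 107/197 = 1092/197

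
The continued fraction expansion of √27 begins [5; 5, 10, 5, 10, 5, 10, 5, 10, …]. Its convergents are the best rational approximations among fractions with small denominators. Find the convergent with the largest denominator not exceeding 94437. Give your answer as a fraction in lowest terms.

List convergents until the denominator exceeds the bound:
a_0 = 5: 5/1  (≤ bound)
a_1 = 5: 26/5  (≤ bound)
a_2 = 10: 265/51  (≤ bound)
a_3 = 5: 1351/260  (≤ bound)
a_4 = 10: 13775/2651  (≤ bound)
a_5 = 5: 70226/13515  (≤ bound)
a_6 = 10: 716035/137801  (> 94437, stop)

70226/13515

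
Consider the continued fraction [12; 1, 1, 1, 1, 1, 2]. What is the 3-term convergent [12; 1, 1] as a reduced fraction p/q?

Collapse the nested fraction from the inside out:
Start with 1.
1 + 1/(1/1) = 1 + 1/1 = 2/1
12 + 1/(2/1) = 12 + 1/2 = 25/2

25/2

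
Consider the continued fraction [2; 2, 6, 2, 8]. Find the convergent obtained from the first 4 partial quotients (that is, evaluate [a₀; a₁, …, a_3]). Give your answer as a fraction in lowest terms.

69/28

a_0 = 2: 2/1
a_1 = 2: 5/2
a_2 = 6: 32/13
a_3 = 2: 69/28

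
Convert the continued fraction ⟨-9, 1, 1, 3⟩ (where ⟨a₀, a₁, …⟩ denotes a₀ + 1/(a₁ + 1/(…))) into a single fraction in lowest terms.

-59/7

Start with 3.
1 + 1/(3/1) = 1 + 1/3 = 4/3
1 + 1/(4/3) = 1 + 3/4 = 7/4
-9 + 1/(7/4) = -9 + 4/7 = -59/7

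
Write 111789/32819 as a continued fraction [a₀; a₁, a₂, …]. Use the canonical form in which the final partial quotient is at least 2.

111789 ÷ 32819 → quotient 3, remainder 13332
32819 ÷ 13332 → quotient 2, remainder 6155
13332 ÷ 6155 → quotient 2, remainder 1022
6155 ÷ 1022 → quotient 6, remainder 23
1022 ÷ 23 → quotient 44, remainder 10
23 ÷ 10 → quotient 2, remainder 3
10 ÷ 3 → quotient 3, remainder 1
3 ÷ 1 → quotient 3, remainder 0

[3; 2, 2, 6, 44, 2, 3, 3]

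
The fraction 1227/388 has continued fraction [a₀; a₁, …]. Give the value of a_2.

6

⌊1227/388⌋ = 3, remainder 63
⌊388/63⌋ = 6, remainder 10
⌊63/10⌋ = 6, remainder 3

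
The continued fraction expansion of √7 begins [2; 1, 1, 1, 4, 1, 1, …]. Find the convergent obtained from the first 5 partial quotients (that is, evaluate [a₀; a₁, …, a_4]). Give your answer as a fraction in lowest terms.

Start with 4.
1 + 1/(4/1) = 1 + 1/4 = 5/4
1 + 1/(5/4) = 1 + 4/5 = 9/5
1 + 1/(9/5) = 1 + 5/9 = 14/9
2 + 1/(14/9) = 2 + 9/14 = 37/14

37/14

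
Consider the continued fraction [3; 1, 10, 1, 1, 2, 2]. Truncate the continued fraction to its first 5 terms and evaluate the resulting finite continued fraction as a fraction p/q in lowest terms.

90/23

Use the convergent recurrence hₖ = aₖ·hₖ₋₁ + hₖ₋₂ (and likewise for the denominators kₖ):
a_0 = 3: 3/1
a_1 = 1: 4/1
a_2 = 10: 43/11
a_3 = 1: 47/12
a_4 = 1: 90/23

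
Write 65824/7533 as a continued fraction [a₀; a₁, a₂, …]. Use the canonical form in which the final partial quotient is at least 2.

65824 = 8·7533 + 5560, so a_0 = 8
7533 = 1·5560 + 1973, so a_1 = 1
5560 = 2·1973 + 1614, so a_2 = 2
1973 = 1·1614 + 359, so a_3 = 1
1614 = 4·359 + 178, so a_4 = 4
359 = 2·178 + 3, so a_5 = 2
178 = 59·3 + 1, so a_6 = 59
3 = 3·1 + 0, so a_7 = 3

[8; 1, 2, 1, 4, 2, 59, 3]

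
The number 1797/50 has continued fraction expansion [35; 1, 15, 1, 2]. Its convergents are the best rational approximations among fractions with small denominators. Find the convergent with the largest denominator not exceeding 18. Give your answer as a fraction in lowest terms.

611/17

List convergents until the denominator exceeds the bound:
a_0 = 35: 35/1  (≤ bound)
a_1 = 1: 36/1  (≤ bound)
a_2 = 15: 575/16  (≤ bound)
a_3 = 1: 611/17  (≤ bound)
a_4 = 2: 1797/50  (> 18, stop)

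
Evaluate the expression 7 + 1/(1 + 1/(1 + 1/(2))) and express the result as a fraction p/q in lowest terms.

a_0 = 7: 7/1
a_1 = 1: 8/1
a_2 = 1: 15/2
a_3 = 2: 38/5

38/5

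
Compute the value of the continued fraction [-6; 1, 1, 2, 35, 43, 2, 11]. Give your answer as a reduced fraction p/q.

Start with 11.
2 + 1/(11/1) = 2 + 1/11 = 23/11
43 + 1/(23/11) = 43 + 11/23 = 1000/23
35 + 1/(1000/23) = 35 + 23/1000 = 35023/1000
2 + 1/(35023/1000) = 2 + 1000/35023 = 71046/35023
1 + 1/(71046/35023) = 1 + 35023/71046 = 106069/71046
1 + 1/(106069/71046) = 1 + 71046/106069 = 177115/106069
-6 + 1/(177115/106069) = -6 + 106069/177115 = -956621/177115

-956621/177115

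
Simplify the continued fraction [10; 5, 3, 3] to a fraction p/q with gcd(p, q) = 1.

540/53

Collapse the nested fraction from the inside out:
Start with 3.
3 + 1/(3/1) = 3 + 1/3 = 10/3
5 + 1/(10/3) = 5 + 3/10 = 53/10
10 + 1/(53/10) = 10 + 10/53 = 540/53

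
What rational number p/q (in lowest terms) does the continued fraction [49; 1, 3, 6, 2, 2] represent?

a_0 = 49: 49/1
a_1 = 1: 50/1
a_2 = 3: 199/4
a_3 = 6: 1244/25
a_4 = 2: 2687/54
a_5 = 2: 6618/133

6618/133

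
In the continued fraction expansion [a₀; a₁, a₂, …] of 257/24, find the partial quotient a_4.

3

Run the Euclidean algorithm, recording each quotient:
⌊257/24⌋ = 10, remainder 17
⌊24/17⌋ = 1, remainder 7
⌊17/7⌋ = 2, remainder 3
⌊7/3⌋ = 2, remainder 1
⌊3/1⌋ = 3, remainder 0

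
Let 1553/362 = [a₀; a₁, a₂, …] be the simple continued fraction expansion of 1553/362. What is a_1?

3

Run the Euclidean algorithm, recording each quotient:
⌊1553/362⌋ = 4, remainder 105
⌊362/105⌋ = 3, remainder 47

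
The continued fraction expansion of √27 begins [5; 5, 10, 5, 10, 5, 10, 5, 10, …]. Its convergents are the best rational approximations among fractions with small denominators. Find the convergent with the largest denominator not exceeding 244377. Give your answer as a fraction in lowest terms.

a_0 = 5: 5/1  (≤ bound)
a_1 = 5: 26/5  (≤ bound)
a_2 = 10: 265/51  (≤ bound)
a_3 = 5: 1351/260  (≤ bound)
a_4 = 10: 13775/2651  (≤ bound)
a_5 = 5: 70226/13515  (≤ bound)
a_6 = 10: 716035/137801  (≤ bound)
a_7 = 5: 3650401/702520  (> 244377, stop)

716035/137801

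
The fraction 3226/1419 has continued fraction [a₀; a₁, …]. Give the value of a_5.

11

3226 ÷ 1419 → quotient 2, remainder 388
1419 ÷ 388 → quotient 3, remainder 255
388 ÷ 255 → quotient 1, remainder 133
255 ÷ 133 → quotient 1, remainder 122
133 ÷ 122 → quotient 1, remainder 11
122 ÷ 11 → quotient 11, remainder 1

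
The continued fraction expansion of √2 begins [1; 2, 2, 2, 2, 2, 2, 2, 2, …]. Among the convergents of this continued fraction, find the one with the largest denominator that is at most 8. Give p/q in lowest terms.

7/5

a_0 = 1: 1/1  (≤ bound)
a_1 = 2: 3/2  (≤ bound)
a_2 = 2: 7/5  (≤ bound)
a_3 = 2: 17/12  (> 8, stop)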